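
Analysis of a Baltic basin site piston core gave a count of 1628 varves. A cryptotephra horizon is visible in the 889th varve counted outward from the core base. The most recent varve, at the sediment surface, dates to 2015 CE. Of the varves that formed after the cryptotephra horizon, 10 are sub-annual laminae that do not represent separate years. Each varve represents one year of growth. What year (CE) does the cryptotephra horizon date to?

Between varve 889 and the sediment surface there are 1628 − 889 = 739 varves.
Excluding 10 false varves: 739 − 10 = 729.
Counting back 729 years from 2015 CE places the cryptotephra horizon in 2015 − 729 = 1286 CE.

1286 CE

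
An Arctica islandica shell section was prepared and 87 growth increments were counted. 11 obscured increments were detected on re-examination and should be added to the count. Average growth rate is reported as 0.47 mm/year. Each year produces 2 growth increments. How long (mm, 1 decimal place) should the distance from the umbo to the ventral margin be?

23.0 mm

Correcting the raw count gives 87 + 11 = 98 true growth increments.
98 growth increments at 2 per year is 98 / 2 = 49 years.
Length ≈ 0.47 × 49 = 23.0 mm.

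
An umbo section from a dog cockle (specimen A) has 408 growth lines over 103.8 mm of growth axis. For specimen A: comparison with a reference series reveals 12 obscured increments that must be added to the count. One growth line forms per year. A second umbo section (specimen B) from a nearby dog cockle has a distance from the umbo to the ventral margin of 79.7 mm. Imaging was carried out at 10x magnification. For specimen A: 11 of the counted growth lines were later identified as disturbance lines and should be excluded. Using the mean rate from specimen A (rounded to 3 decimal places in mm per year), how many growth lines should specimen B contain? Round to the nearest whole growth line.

Specimen A: adjusted count: 408 − 11 + 12 = 409 growth lines.
A: 103.8 mm over 409 years gives 103.8 / 409 ≈ 0.254 mm per year.
For B, 79.7 / 0.254 = 313.78 years ≈ 314 growth lines.

314 growth lines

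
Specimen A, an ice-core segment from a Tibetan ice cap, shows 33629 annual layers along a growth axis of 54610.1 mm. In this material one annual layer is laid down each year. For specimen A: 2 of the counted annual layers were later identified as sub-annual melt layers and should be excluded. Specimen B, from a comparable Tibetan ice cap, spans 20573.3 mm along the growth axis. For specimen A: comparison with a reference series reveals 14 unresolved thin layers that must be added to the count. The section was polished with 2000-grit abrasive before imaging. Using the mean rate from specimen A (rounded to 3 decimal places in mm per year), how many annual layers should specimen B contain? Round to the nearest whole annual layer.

12676 annual layers

Specimen A: after corrections the count is 33629 − 2 + 14 = 33641 annual layers.
A: Extension rate ≈ 54610.1 / 33641 = 1.623 mm/year.
Specimen B: 20573.3 mm / 1.623 mm per year = 12676.09 years ≈ 12676 annual layers.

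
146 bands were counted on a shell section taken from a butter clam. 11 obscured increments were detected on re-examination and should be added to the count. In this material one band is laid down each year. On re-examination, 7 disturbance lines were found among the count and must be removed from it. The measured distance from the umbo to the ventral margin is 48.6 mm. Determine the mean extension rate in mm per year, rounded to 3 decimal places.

True band count = 146 − 7 + 11 = 150.
Mean rate = 48.6 mm / 150 years ≈ 0.324 mm per year.

0.324 mm per year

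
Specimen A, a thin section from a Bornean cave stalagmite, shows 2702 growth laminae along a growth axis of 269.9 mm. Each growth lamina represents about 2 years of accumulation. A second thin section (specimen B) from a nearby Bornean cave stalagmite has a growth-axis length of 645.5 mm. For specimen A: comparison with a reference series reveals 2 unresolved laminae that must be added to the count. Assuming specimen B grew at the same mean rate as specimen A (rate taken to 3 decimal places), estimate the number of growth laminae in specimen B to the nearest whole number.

6455 growth laminae

Specimen A: after corrections the count is 2702 + 2 = 2704 growth laminae.
Specimen A: multiplying by 2 years per growth lamina: 2704 × 2 = 5408 years.
A: 269.9 mm over 5408 years gives 269.9 / 5408 ≈ 0.050 mm per year.
Specimen B: 645.5 mm / 0.050 mm per year = 12910.00 years; at 2 years per growth lamina that is 12910.00 / 2 ≈ 6455 growth laminae.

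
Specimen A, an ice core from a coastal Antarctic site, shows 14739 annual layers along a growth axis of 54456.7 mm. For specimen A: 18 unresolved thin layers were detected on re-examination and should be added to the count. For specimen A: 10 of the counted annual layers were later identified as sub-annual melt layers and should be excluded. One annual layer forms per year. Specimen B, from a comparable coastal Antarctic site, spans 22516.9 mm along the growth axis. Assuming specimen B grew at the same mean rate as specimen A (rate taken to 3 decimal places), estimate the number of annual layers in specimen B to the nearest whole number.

6097 annual layers

Specimen A: true annual layer count = 14739 − 10 + 18 = 14747.
A: 54456.7 mm over 14747 years gives 54456.7 / 14747 ≈ 3.693 mm per year.
Specimen B: 22516.9 mm / 3.693 mm per year = 6097.18 years ≈ 6097 annual layers.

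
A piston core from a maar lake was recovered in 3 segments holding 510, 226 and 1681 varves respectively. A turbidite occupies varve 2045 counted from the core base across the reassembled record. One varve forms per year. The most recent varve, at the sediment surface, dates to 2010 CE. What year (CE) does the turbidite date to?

Total varves = 510 + 226 + 1681 = 2417.
The turbidite sits at varve 2045 from the core base, so 2417 − 2045 = 372 varves formed after it.
Counting back 372 years from 2010 CE places the turbidite in 2010 − 372 = 1638 CE.

1638 CE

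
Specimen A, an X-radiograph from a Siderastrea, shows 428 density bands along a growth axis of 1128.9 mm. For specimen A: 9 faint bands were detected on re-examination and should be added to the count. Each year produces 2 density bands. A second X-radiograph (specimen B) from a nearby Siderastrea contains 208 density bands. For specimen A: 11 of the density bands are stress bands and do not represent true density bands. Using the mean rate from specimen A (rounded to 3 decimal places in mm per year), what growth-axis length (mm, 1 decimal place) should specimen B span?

Specimen A: adjusted count: 428 − 11 + 9 = 426 density bands.
Specimen A: with 2 density bands per year, 426 / 2 = 213 years.
A: 1128.9 mm over 213 years gives 1128.9 / 213 ≈ 5.300 mm per year.
Specimen B: dividing by 2 density bands per year: 208 / 2 = 104 years. B's length ≈ 5.300 × 104 = 551.2 mm.

551.2 mm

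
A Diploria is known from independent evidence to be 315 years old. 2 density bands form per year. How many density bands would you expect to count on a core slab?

630 density bands

With 2 density bands per year, 315 years would produce 315 × 2 = 630 density bands.
So 630 density bands should be present.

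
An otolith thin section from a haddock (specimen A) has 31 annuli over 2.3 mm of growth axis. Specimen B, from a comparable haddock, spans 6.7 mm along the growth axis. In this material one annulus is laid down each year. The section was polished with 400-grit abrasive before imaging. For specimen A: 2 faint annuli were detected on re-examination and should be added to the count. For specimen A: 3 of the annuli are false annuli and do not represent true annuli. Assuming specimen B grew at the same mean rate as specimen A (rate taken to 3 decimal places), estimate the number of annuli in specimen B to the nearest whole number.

Specimen A: correcting the raw count gives 31 − 3 + 2 = 30 true annuli.
A: Mean rate = 2.3 mm / 30 years ≈ 0.077 mm/yr.
For B, 6.7 / 0.077 = 87.01 years ≈ 87 annuli.

87 annuli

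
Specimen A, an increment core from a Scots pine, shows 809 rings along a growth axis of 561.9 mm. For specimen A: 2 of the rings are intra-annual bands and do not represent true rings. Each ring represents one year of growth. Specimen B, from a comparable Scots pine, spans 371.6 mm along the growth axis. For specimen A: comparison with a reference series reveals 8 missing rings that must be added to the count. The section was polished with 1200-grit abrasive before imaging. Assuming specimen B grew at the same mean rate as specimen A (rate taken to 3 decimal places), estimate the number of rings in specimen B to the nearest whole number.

539 rings

Specimen A: after corrections the count is 809 − 2 + 8 = 815 rings.
A: Extension rate ≈ 561.9 / 815 = 0.689 mm/year.
Specimen B: 371.6 mm / 0.689 mm per year = 539.33 years ≈ 539 rings.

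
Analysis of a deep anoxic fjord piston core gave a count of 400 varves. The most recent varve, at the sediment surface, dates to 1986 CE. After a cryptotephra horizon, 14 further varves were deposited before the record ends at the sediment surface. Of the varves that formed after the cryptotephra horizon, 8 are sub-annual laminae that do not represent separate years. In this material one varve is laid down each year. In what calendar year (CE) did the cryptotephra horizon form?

1980 CE

There are 14 varves younger than the cryptotephra horizon.
14 − 8 false = 6 true varves after the cryptotephra horizon.
The varve at the sediment surface is 1986 CE, so the cryptotephra horizon dates to 1986 − 6 = 1980 CE.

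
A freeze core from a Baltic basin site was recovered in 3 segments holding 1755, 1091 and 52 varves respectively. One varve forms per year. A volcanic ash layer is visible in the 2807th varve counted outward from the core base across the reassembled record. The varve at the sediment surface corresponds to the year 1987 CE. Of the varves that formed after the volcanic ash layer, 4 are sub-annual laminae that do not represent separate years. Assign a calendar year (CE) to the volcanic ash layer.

Total varves = 1755 + 1091 + 52 = 2898.
2898 − 2807 = 91 varves lie beyond the volcanic ash layer toward the sediment surface.
Removing the 4 false varves leaves 91 − 4 = 87 true varves beyond the volcanic ash layer.
1987 − 87 = 1900 CE.

1900 CE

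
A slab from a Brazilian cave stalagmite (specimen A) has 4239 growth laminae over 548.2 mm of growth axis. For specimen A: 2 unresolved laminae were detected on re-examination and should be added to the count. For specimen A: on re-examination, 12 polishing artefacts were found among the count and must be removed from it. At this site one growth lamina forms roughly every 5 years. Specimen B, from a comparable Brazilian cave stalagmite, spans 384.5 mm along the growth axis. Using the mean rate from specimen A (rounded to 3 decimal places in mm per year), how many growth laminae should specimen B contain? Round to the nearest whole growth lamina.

Specimen A: adjusted count: 4239 − 12 + 2 = 4229 growth laminae.
Specimen A: 4229 growth laminae at 5 years each span 4229 × 5 = 21145 years.
A: Extension rate ≈ 548.2 / 21145 = 0.026 mm/yr.
For B, 384.5 / 0.026 = 14788.46 years; at 5 years per growth lamina that is 14788.46 / 5 ≈ 2958 growth laminae.

2958 growth laminae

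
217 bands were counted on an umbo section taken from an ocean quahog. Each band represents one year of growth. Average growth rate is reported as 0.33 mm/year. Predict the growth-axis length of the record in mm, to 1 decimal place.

71.6 mm

217 years of growth are recorded.
217 years at 0.33 mm/year gives 0.33 × 217 = 71.6 mm.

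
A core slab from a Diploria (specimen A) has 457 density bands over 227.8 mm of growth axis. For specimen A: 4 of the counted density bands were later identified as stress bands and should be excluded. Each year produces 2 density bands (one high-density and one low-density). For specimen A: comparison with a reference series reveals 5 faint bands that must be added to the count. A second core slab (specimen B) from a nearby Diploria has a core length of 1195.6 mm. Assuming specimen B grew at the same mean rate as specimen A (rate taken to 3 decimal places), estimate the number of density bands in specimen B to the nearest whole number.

2403 density bands

Specimen A: correcting the raw count gives 457 − 4 + 5 = 458 true density bands.
Specimen A: 458 density bands at 2 per year is 458 / 2 = 229 years.
A: 227.8 mm over 229 years gives 227.8 / 229 ≈ 0.995 mm/yr.
B spans 1195.6 / 0.995 = 1201.61 years; at 2 density bands per year that is 1201.61 × 2 ≈ 2403 density bands.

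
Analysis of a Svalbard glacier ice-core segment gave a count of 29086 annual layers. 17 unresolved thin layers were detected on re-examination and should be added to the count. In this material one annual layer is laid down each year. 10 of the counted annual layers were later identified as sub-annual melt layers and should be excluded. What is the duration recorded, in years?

29093 years

True annual layer count = 29086 − 10 + 17 = 29093.
With a one-to-one annual layer periodicity this is 29093 years.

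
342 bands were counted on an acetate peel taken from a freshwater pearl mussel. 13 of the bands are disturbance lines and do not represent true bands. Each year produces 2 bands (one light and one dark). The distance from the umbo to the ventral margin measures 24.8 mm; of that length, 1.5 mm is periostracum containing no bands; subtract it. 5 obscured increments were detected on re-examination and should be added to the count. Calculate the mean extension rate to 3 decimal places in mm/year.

After corrections the count is 342 − 13 + 5 = 334 bands.
With 2 bands per year, 334 / 2 = 167 years.
The growth record spans 24.8 − 1.5 = 23.3 mm.
Extension rate ≈ 23.3 / 167 = 0.140 mm/year.

0.140 mm/year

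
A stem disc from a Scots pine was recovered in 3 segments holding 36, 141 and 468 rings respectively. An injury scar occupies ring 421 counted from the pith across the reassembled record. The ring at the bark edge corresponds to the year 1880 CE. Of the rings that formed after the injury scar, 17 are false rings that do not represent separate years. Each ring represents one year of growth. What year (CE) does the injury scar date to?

1673 CE

Total rings = 36 + 141 + 468 = 645.
Between ring 421 and the bark edge there are 645 − 421 = 224 rings.
224 − 17 false = 207 true rings after the injury scar.
The ring at the bark edge is 1880 CE, so the injury scar dates to 1880 − 207 = 1673 CE.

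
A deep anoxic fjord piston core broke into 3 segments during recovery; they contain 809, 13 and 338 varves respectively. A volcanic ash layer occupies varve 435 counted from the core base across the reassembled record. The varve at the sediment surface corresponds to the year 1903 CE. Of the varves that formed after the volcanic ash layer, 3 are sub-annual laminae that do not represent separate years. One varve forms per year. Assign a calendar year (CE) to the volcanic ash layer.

1181 CE

Total varves = 809 + 13 + 338 = 1160.
The volcanic ash layer sits at varve 435 from the core base, so 1160 − 435 = 725 varves formed after it.
Excluding 3 false varves: 725 − 3 = 722.
1903 − 722 = 1181 CE.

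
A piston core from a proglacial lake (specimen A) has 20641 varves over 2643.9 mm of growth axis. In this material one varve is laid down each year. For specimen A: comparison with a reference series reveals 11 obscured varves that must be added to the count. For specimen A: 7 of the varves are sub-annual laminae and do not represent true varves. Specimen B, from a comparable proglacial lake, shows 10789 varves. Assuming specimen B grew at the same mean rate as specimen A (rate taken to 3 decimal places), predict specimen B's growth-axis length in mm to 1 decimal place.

Specimen A: adjusted count: 20641 − 7 + 11 = 20645 varves.
A: Mean rate = 2643.9 mm / 20645 years ≈ 0.128 mm per year.
Length of B = 0.128 × 10789 = 1381.0 mm.

1381.0 mm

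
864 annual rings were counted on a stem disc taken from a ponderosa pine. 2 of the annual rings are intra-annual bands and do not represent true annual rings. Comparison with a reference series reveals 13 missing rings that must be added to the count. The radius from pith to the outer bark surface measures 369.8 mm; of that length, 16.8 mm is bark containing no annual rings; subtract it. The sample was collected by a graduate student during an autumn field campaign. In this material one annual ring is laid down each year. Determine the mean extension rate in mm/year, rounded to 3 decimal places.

After corrections the count is 864 − 2 + 13 = 875 annual rings.
Removing the 16.8 mm offcut leaves 369.8 − 16.8 = 353.0 mm.
353.0 mm over 875 years gives 353.0 / 875 ≈ 0.403 mm/year.

0.403 mm/year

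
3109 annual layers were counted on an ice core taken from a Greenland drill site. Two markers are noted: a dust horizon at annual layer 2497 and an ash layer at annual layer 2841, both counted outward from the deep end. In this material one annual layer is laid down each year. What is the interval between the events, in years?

Separation: 2841 − 2497 = 344 annual layers.
That is 344 years at one annual layer per year.

344 years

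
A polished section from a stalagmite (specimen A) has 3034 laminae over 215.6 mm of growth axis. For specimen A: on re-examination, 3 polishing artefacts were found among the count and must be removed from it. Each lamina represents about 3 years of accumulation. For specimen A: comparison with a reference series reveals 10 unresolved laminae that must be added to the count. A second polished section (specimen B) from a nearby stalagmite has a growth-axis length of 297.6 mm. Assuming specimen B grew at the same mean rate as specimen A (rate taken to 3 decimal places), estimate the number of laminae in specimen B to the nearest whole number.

4133 laminae

Specimen A: true lamina count = 3034 − 3 + 10 = 3041.
Specimen A: 3041 laminae at 3 years each span 3041 × 3 = 9123 years.
A: 215.6 mm over 9123 years gives 215.6 / 9123 ≈ 0.024 mm/year.
B spans 297.6 / 0.024 = 12400.00 years; at 3 years per lamina that is 12400.00 / 3 ≈ 4133 laminae.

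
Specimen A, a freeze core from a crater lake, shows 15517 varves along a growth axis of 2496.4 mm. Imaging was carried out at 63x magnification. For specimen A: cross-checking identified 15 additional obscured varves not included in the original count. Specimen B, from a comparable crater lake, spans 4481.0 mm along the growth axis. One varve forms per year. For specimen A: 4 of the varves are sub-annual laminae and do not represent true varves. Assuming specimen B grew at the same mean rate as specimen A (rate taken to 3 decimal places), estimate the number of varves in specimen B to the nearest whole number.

Specimen A: correcting the raw count gives 15517 − 4 + 15 = 15528 true varves.
A: 2496.4 mm over 15528 years gives 2496.4 / 15528 ≈ 0.161 mm/yr.
For B, 4481.0 / 0.161 = 27832.30 years ≈ 27832 varves.

27832 varves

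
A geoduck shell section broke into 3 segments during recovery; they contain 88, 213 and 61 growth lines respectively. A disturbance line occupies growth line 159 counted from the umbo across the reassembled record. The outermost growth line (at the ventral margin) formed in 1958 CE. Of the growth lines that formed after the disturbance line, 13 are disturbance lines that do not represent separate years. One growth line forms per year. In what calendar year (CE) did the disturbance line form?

Total growth lines = 88 + 213 + 61 = 362.
The disturbance line sits at growth line 159 from the umbo, so 362 − 159 = 203 growth lines formed after it.
Removing the 13 false growth lines leaves 203 − 13 = 190 true growth lines beyond the disturbance line.
1958 − 190 = 1768 CE.

1768 CE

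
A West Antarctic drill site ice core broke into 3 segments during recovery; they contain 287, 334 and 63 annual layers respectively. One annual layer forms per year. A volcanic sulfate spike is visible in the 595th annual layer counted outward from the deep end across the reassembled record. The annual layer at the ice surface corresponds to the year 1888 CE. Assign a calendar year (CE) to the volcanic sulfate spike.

Total annual layers = 287 + 334 + 63 = 684.
684 − 595 = 89 annual layers lie beyond the volcanic sulfate spike toward the ice surface.
1888 − 89 = 1799 CE.

1799 CE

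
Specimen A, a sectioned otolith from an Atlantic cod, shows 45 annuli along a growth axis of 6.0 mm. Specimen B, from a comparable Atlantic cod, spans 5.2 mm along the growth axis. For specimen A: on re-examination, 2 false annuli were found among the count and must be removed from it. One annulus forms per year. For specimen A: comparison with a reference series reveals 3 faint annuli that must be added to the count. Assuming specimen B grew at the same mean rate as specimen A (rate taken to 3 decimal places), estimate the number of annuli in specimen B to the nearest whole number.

40 annuli

Specimen A: true annulus count = 45 − 2 + 3 = 46.
A: 6.0 mm over 46 years gives 6.0 / 46 ≈ 0.130 mm/yr.
B spans 5.2 / 0.130 = 40.00 years ≈ 40 annuli.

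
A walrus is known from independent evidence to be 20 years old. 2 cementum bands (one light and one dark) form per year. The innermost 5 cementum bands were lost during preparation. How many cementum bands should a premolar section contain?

Expected cementum bands: 20 × 2 = 40.
Less the 5 uncaptured cementum bands: 40 − 5 = 35.

35 cementum bands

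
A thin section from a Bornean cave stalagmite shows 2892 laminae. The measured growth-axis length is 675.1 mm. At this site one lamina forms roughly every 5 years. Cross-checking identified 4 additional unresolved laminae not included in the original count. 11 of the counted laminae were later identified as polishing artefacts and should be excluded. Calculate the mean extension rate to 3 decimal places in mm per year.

0.047 mm per year

Adjusted count: 2892 − 11 + 4 = 2885 laminae.
2885 laminae at 5 years each span 2885 × 5 = 14425 years.
Extension rate ≈ 675.1 / 14425 = 0.047 mm per year.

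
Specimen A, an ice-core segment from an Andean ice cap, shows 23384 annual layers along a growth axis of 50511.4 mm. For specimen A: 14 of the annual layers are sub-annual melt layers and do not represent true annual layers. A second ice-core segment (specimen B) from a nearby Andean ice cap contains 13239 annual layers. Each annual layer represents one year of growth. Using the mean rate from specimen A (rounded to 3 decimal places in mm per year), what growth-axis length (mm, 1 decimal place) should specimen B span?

28609.5 mm

Specimen A: after corrections the count is 23384 − 14 = 23370 annual layers.
A: Extension rate ≈ 50511.4 / 23370 = 2.161 mm per year.
Length of B = 2.161 × 13239 = 28609.5 mm.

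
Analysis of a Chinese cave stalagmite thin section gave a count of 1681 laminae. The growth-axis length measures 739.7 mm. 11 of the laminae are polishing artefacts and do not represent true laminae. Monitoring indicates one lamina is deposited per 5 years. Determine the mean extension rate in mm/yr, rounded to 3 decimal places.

0.089 mm/yr

True lamina count = 1681 − 11 = 1670.
Multiplying by 5 years per lamina: 1670 × 5 = 8350 years.
Extension rate ≈ 739.7 / 8350 = 0.089 mm/yr.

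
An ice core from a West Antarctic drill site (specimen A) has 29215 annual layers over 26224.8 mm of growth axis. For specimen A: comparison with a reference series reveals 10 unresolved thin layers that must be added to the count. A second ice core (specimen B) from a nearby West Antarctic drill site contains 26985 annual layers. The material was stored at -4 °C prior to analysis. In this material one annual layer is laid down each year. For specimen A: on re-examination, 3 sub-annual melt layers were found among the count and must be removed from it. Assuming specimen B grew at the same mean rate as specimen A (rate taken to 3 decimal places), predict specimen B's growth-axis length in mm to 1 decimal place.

24205.5 mm

Specimen A: correcting the raw count gives 29215 − 3 + 10 = 29222 true annual layers.
A: 26224.8 mm over 29222 years gives 26224.8 / 29222 ≈ 0.897 mm/yr.
For B, 0.897 mm/year × 26985 years = 24205.5 mm.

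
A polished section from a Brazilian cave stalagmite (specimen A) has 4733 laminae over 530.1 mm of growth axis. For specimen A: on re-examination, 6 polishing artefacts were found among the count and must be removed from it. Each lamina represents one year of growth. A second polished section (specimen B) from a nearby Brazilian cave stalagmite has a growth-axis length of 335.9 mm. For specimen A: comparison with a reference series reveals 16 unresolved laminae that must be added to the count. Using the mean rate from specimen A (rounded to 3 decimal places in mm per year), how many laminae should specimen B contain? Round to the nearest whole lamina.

Specimen A: true lamina count = 4733 − 6 + 16 = 4743.
A: Extension rate ≈ 530.1 / 4743 = 0.112 mm/yr.
For B, 335.9 / 0.112 = 2999.11 years ≈ 2999 laminae.

2999 laminae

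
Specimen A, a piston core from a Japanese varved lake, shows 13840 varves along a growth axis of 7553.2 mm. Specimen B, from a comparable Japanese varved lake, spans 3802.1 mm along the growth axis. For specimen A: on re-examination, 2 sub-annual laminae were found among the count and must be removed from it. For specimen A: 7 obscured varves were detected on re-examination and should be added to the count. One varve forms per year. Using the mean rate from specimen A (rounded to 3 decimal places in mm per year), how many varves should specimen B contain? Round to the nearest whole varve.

6964 varves

Specimen A: after corrections the count is 13840 − 2 + 7 = 13845 varves.
A: 7553.2 mm over 13845 years gives 7553.2 / 13845 ≈ 0.546 mm per year.
Specimen B: 3802.1 mm / 0.546 mm per year = 6963.55 years ≈ 6964 varves.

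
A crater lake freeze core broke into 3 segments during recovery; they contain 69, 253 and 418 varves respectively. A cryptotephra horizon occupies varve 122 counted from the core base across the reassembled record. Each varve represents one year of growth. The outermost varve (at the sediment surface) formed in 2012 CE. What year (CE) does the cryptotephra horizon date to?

Total varves = 69 + 253 + 418 = 740.
740 − 122 = 618 varves lie beyond the cryptotephra horizon toward the sediment surface.
The varve at the sediment surface is 2012 CE, so the cryptotephra horizon dates to 2012 − 618 = 1394 CE.

1394 CE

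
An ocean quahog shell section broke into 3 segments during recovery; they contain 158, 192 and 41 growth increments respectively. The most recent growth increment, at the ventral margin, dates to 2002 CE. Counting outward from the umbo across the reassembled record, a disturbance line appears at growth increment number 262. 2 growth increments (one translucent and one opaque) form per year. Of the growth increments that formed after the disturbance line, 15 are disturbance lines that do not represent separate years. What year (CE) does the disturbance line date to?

Total growth increments = 158 + 192 + 41 = 391.
Between growth increment 262 and the ventral margin there are 391 − 262 = 129 growth increments.
Excluding 15 false growth increments: 129 − 15 = 114.
With 2 growth increments per year, 114 / 2 = 57 years.
Counting back 57 years from 2002 CE places the disturbance line in 2002 − 57 = 1945 CE.

1945 CE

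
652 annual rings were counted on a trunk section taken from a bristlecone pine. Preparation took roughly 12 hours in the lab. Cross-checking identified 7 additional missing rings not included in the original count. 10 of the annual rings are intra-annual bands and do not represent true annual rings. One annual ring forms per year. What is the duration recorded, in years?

649 years

Correcting the raw count gives 652 − 10 + 7 = 649 true annual rings.
At one annual ring per year, that is 649 years.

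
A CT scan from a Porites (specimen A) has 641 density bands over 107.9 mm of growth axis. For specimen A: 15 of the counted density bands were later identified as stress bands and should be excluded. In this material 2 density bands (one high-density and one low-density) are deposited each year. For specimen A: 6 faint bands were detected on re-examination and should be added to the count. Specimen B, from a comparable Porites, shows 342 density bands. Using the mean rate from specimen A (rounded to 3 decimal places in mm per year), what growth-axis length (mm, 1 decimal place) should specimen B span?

58.3 mm

Specimen A: true density band count = 641 − 15 + 6 = 632.
Specimen A: 632 density bands at 2 per year is 632 / 2 = 316 years.
A: Mean rate = 107.9 mm / 316 years ≈ 0.341 mm/year.
Specimen B: with 2 density bands per year, 342 / 2 = 171 years. Length of B = 0.341 × 171 = 58.3 mm.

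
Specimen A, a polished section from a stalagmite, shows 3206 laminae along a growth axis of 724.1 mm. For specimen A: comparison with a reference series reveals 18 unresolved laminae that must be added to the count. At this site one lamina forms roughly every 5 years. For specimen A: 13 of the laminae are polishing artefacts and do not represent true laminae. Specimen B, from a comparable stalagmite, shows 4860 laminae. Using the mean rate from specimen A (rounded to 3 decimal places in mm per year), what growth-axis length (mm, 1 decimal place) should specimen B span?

1093.5 mm

Specimen A: true lamina count = 3206 − 13 + 18 = 3211.
Specimen A: at 5 years per lamina, 3211 × 5 = 16055 years.
A: Extension rate ≈ 724.1 / 16055 = 0.045 mm/year.
Specimen B: at 5 years per lamina, 4860 × 5 = 24300 years. Length of B = 0.045 × 24300 = 1093.5 mm.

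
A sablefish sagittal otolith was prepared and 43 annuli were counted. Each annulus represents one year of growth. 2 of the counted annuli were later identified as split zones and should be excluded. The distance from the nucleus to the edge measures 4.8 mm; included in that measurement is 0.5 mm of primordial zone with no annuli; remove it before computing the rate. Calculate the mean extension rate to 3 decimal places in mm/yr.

After corrections the count is 43 − 2 = 41 annuli.
Removing the 0.5 mm offcut leaves 4.8 − 0.5 = 4.3 mm.
4.3 mm over 41 years gives 4.3 / 41 ≈ 0.105 mm/yr.

0.105 mm/yr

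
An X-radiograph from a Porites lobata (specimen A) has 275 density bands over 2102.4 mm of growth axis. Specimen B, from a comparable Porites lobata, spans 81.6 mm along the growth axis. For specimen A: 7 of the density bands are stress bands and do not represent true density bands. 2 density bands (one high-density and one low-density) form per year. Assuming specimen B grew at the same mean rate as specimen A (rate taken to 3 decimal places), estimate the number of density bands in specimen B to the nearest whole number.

Specimen A: after corrections the count is 275 − 7 = 268 density bands.
Specimen A: 268 density bands at 2 per year is 268 / 2 = 134 years.
A: Mean rate = 2102.4 mm / 134 years ≈ 15.690 mm per year.
Specimen B: 81.6 mm / 15.690 mm per year = 5.20 years; at 2 density bands per year that is 5.20 × 2 ≈ 10 density bands.

10 density bands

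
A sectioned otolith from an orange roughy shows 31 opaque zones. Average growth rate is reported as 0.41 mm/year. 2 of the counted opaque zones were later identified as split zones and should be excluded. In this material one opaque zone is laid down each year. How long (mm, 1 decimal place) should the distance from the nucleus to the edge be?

True opaque zone count = 31 − 2 = 29.
Predicted length = 0.41 mm/year × 29 years = 11.9 mm.

11.9 mm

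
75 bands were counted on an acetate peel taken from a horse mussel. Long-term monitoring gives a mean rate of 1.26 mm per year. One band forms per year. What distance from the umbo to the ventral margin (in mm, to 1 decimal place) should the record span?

94.5 mm

The record spans 75 years at 1.26 mm per year.
Length ≈ 1.26 × 75 = 94.5 mm.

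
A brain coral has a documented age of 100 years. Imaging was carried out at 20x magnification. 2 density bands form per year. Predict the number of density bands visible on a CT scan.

200 density bands

100 years at 2 density bands per year gives 100 × 2 = 200 density bands.
So 200 density bands should be present.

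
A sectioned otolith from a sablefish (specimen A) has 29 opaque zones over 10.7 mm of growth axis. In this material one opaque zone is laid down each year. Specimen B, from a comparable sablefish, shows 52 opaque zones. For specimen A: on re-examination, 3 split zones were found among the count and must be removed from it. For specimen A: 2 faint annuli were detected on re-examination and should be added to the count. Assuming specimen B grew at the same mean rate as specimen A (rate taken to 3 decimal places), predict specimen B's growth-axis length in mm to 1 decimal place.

Specimen A: correcting the raw count gives 29 − 3 + 2 = 28 true opaque zones.
A: Extension rate ≈ 10.7 / 28 = 0.382 mm/year.
B's length ≈ 0.382 × 52 = 19.9 mm.

19.9 mm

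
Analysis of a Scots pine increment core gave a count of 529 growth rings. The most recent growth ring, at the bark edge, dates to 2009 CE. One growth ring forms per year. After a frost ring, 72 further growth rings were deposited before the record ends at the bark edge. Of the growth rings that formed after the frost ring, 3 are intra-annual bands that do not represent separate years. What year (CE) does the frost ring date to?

1940 CE

72 growth rings post-date the frost ring.
Excluding 3 false growth rings: 72 − 3 = 69.
Counting back 69 years from 2009 CE places the frost ring in 2009 − 69 = 1940 CE.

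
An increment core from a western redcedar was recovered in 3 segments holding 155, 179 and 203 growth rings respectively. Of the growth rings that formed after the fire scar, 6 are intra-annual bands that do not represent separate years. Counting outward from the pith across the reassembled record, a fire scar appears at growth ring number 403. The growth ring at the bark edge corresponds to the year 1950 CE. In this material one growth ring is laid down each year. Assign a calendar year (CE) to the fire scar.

1822 CE

Total growth rings = 155 + 179 + 203 = 537.
537 − 403 = 134 growth rings lie beyond the fire scar toward the bark edge.
Excluding 6 false growth rings: 134 − 6 = 128.
Counting back 128 years from 1950 CE places the fire scar in 1950 − 128 = 1822 CE.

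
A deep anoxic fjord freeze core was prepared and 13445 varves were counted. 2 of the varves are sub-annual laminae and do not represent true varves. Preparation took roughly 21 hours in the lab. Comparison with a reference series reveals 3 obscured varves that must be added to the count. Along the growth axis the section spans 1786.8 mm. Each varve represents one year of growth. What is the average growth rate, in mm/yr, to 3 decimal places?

0.133 mm/yr

True varve count = 13445 − 2 + 3 = 13446.
1786.8 mm over 13446 years gives 1786.8 / 13446 ≈ 0.133 mm/yr.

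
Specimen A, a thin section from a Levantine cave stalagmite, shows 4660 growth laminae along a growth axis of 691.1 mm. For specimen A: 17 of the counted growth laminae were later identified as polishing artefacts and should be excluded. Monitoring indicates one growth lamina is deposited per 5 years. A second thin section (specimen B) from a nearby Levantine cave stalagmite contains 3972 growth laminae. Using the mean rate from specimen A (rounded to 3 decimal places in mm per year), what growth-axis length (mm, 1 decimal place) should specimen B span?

Specimen A: correcting the raw count gives 4660 − 17 = 4643 true growth laminae.
Specimen A: at 5 years per growth lamina, 4643 × 5 = 23215 years.
A: Extension rate ≈ 691.1 / 23215 = 0.030 mm/yr.
Specimen B: at 5 years per growth lamina, 3972 × 5 = 19860 years. For B, 0.030 mm/year × 19860 years = 595.8 mm.

595.8 mm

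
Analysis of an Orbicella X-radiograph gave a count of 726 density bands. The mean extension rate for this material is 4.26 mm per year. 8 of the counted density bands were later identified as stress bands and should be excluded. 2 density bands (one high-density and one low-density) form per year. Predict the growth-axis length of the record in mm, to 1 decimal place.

Correcting the raw count gives 726 − 8 = 718 true density bands.
Dividing by 2 density bands per year: 718 / 2 = 359 years.
359 years at 4.26 mm/year gives 4.26 × 359 = 1529.3 mm.

1529.3 mm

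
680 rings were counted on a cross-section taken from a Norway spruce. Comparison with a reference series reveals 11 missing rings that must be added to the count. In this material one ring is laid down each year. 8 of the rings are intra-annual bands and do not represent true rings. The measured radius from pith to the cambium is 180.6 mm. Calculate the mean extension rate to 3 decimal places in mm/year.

0.264 mm/year

True ring count = 680 − 8 + 11 = 683.
Mean rate = 180.6 mm / 683 years ≈ 0.264 mm/year.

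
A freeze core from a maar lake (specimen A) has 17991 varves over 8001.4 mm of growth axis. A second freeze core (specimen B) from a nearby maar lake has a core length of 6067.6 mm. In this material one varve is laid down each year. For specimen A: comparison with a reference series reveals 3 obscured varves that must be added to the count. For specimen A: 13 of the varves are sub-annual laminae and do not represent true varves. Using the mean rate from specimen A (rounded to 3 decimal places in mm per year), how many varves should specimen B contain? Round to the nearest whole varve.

13635 varves

Specimen A: adjusted count: 17991 − 13 + 3 = 17981 varves.
A: 8001.4 mm over 17981 years gives 8001.4 / 17981 ≈ 0.445 mm/year.
For B, 6067.6 / 0.445 = 13635.06 years ≈ 13635 varves.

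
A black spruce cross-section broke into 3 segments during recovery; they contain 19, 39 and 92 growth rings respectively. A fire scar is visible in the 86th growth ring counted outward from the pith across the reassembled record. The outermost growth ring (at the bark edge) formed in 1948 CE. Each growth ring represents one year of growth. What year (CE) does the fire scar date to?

Total growth rings = 19 + 39 + 92 = 150.
150 − 86 = 64 growth rings lie beyond the fire scar toward the bark edge.
Counting back 64 years from 1948 CE places the fire scar in 1948 − 64 = 1884 CE.

1884 CE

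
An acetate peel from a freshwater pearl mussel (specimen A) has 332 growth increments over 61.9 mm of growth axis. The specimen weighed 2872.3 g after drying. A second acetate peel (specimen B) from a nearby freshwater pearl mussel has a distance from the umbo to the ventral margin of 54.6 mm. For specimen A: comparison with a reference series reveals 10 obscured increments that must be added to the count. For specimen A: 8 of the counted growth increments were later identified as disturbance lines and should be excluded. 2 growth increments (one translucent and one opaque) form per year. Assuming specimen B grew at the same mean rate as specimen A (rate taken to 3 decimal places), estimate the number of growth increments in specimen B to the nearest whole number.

Specimen A: after corrections the count is 332 − 8 + 10 = 334 growth increments.
Specimen A: dividing by 2 growth increments per year: 334 / 2 = 167 years.
A: Mean rate = 61.9 mm / 167 years ≈ 0.371 mm/year.
B spans 54.6 / 0.371 = 147.17 years; at 2 growth increments per year that is 147.17 × 2 ≈ 294 growth increments.

294 growth increments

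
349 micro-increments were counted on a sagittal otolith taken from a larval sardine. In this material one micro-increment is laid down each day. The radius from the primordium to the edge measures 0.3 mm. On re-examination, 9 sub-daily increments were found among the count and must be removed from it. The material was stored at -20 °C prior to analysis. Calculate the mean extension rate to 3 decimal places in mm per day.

0.001 mm per day

True micro-increment count = 349 − 9 = 340.
0.3 mm over 340 days gives 0.3 / 340 ≈ 0.001 mm per day.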